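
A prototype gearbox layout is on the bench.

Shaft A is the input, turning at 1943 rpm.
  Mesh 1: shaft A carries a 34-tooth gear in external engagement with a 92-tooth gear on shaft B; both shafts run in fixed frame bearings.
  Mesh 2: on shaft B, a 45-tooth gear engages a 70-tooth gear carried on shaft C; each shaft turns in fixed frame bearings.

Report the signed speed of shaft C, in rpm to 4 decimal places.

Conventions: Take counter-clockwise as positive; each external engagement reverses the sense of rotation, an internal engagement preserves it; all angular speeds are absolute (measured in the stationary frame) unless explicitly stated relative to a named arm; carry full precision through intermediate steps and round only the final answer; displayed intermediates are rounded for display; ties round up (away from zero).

topology: fixed-axis compound train — 2 meshes, A→C
mesh 1 [34T→92T]: ω = 1943.0000×34/92 = 718.0652 rpm, sense flips to −
mesh 2 [45T→70T]: ω = 718.0652×45/70 = 461.6134 rpm, sense flips to +
signed output speed = +461.6134 rpm

+461.6134 rpm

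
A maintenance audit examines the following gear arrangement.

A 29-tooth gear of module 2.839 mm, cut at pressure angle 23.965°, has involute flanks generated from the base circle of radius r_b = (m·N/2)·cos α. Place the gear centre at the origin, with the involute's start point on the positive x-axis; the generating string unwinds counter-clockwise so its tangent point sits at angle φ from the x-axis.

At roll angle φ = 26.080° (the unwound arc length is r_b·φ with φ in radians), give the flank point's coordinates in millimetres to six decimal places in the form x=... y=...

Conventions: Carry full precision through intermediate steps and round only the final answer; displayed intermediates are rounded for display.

x=41.314157 y=1.158218

recognized (one wheel, involute flank): single-mesh tooth geometry, m = 2.839, N = 29
pitch radius r_p = m·N/2 = 2.839·29/2 = 41.165500
base radius r_b = r_p·cos α = 41.165500·cos 23.965° = 37.616777
roll angle φ = 26.080° = 0.45518187 rad
x = r_b·(cos φ + φ·sin φ) = 41.314157
y = r_b·(sin φ − φ·cos φ) = 1.158218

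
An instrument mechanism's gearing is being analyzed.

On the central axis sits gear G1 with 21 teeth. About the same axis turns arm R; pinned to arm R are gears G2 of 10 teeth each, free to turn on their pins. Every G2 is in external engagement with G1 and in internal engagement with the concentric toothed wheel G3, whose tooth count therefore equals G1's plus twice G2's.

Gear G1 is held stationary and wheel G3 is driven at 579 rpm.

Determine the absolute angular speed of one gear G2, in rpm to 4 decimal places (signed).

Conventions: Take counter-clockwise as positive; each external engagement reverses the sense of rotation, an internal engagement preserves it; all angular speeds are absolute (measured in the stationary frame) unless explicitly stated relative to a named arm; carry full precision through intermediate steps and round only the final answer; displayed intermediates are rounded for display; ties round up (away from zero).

+1186.9500 rpm

recognized (axles ride arm R): planetary set, 21/10/41 teeth
normalise by the input: solve with ω_ring = 1, then scale by 579 rpm
ring teeth: 21 + 2·10 = 41
21(ω_sun−ω_arm) = −41(ω_ring−ω_arm),  ω_sun = 0, ω_ring = 1
21(0−ω_arm) = −41(1−ω_arm)  ⇒  62·ω_arm = 41  ⇒  ω_arm = 41/62
sun–planet mesh: 21·(0−41/62) = −10·(ω_p−ω_arm)  ⇒  ω_p−ω_arm = 861/620
ω_p = 41/62 + 861/620 = 41/20
scale: ω_p = 41/20 × 579 rpm = +1186.9500 rpm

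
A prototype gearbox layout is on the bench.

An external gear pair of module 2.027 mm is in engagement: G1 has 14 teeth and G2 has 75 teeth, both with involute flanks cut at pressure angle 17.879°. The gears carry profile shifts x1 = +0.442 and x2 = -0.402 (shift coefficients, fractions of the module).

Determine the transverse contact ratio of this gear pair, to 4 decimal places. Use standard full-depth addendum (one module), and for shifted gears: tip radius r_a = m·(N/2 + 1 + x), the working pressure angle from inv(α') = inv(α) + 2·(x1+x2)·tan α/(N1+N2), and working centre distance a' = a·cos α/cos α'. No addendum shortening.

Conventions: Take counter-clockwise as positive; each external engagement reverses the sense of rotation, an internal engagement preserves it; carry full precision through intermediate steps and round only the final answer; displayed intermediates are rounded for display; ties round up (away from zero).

class = single-mesh tooth geometry [involute pair 14T × 75T, m = 2.027]
base radii: r_b1 = 13.503771, r_b2 = 72.341628
tip radii: r_a1 = 17.111934, r_a2 = 77.224646
inv(α') = inv(17.879°) + 2·(+0.442-0.402)·tan α/(14+75) = 0.01082904  ⇒  α' = 18.03715°
a' = a·cos α / cos α' = 90.2015·cos 17.879°/cos 18.03715° = 90.282234
action lengths: √(r_a1²−r_b1²) = 10.510303, √(r_a2²−r_b2²) = 27.024708
base pitch p_b = π·m·cos α = 6.060478
CR = (10.510303 + 27.024708 − 90.282234·sin 18.03715°)/6.060478 = 1.580832
contact ratio ≈ 1.5808

1.5808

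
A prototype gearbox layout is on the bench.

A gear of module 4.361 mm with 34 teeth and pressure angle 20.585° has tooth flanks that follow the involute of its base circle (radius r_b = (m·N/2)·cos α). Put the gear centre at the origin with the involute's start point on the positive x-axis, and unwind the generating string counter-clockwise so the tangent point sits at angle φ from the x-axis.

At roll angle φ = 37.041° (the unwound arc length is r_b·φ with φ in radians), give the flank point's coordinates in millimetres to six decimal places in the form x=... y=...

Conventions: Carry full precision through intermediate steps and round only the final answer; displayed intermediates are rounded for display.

x=82.426330 y=5.993483

class = single-mesh tooth geometry [base-circle involute, m = 4.361, 34T]
pitch radius r_p = m·N/2 = 4.361·34/2 = 74.137000
base radius r_b = r_p·cos α = 74.137000·cos 20.585° = 69.403472
roll angle φ = 37.041° = 0.64648741 rad
x = r_b·(cos φ + φ·sin φ) = 82.426330
y = r_b·(sin φ − φ·cos φ) = 5.993483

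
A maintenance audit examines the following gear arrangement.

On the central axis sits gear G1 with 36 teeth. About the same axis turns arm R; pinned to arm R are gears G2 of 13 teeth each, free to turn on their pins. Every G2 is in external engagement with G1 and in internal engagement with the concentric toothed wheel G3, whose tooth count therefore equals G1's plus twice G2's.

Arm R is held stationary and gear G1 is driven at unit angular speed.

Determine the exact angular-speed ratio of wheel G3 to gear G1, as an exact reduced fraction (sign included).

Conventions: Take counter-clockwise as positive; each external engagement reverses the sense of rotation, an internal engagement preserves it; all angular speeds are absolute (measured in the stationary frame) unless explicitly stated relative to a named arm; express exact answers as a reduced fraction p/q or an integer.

topology: planetary set — G1 36T / G2 13T / G3 62T, arm = carrier (Willis)
ring teeth: 36 + 2·13 = 62
36(ω_sun−ω_arm) = −62(ω_ring−ω_arm),  ω_arm = 0, ω_sun = 1
ω_ring = 0 − (36/62)(1−0) = -18/31
ω_out/ω_in = -18/31

-18/31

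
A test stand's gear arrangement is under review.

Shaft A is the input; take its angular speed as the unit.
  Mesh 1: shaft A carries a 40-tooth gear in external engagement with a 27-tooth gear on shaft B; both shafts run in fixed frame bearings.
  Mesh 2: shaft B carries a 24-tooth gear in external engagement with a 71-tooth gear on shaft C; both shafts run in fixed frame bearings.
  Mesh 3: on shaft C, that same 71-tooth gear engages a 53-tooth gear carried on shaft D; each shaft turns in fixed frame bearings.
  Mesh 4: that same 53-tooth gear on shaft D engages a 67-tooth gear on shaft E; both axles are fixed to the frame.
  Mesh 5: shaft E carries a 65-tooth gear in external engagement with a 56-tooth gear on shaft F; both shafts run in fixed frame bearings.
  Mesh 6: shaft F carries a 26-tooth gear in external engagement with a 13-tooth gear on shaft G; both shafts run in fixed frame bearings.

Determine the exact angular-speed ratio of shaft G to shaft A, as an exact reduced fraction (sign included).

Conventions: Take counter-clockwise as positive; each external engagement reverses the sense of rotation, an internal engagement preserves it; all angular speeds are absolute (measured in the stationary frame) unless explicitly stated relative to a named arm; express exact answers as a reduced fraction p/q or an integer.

class = fixed-axis compound train [6 meshes; 6 ratios multiply, 6 sense flips]
mesh 1 [40T→27T]: running ratio 40/27, sense −
mesh 2 [24T→71T]: running ratio 320/639, sense +
mesh 3 [71T→53T]: running ratio 320/477, sense −
mesh 4 [53T→67T]: running ratio 320/603, sense +
mesh 5 [65T→56T]: running ratio 2600/4221, sense −
mesh 6 [26T→13T]: running ratio 5200/4221, sense +
ω_out/ω_in = 5200/4221

5200/4221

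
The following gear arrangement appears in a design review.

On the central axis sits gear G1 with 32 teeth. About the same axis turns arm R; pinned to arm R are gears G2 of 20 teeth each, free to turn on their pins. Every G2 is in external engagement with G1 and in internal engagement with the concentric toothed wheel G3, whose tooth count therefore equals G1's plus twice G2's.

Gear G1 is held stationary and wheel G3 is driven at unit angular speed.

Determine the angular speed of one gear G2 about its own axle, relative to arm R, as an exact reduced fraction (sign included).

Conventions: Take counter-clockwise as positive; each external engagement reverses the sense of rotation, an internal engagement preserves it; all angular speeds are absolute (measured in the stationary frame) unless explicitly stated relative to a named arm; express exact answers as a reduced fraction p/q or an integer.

recognized (axles ride arm R): planetary set, 32/20/72 teeth
ring teeth: 32 + 2·20 = 72
32(ω_sun−ω_arm) = −72(ω_ring−ω_arm),  ω_sun = 0, ω_ring = 1
32(0−ω_arm) = −72(1−ω_arm)  ⇒  104·ω_arm = 72  ⇒  ω_arm = 9/13
sun–planet mesh: 32·(0−9/13) = −20·(ω_p−ω_arm)  ⇒  ω_p−ω_arm = 72/65
exact speed ratio = 72/65

72/65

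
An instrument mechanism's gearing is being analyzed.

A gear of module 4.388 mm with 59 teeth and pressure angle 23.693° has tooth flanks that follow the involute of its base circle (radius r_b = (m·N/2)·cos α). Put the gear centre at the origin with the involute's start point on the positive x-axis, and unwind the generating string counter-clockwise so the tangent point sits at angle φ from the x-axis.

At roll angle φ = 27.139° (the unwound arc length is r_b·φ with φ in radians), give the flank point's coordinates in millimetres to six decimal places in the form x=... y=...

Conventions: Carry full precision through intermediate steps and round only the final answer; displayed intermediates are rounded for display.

recognized (one wheel, involute flank): single-mesh tooth geometry, m = 4.388, N = 59
pitch radius r_p = m·N/2 = 4.388·59/2 = 129.446000
base radius r_b = r_p·cos α = 129.446000·cos 23.693° = 118.535216
roll angle φ = 27.139° = 0.47366491 rad
x = r_b·(cos φ + φ·sin φ) = 131.095814
y = r_b·(sin φ − φ·cos φ) = 4.105486

x=131.095814 y=4.105486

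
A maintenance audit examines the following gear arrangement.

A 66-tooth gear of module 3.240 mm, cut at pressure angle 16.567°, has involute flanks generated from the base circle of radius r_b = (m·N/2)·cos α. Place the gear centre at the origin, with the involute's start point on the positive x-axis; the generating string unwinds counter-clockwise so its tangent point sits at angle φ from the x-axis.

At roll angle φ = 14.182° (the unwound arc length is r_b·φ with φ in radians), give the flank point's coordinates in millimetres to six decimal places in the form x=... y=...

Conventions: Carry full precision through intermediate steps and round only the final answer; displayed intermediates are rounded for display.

x=105.572891 y=0.514879

topology: single-mesh involute geometry — m = 3.240, N = 66
pitch radius r_p = m·N/2 = 3.240·66/2 = 106.920000
base radius r_b = r_p·cos α = 106.920000·cos 16.567° = 102.481426
roll angle φ = 14.182° = 0.24752259 rad
x = r_b·(cos φ + φ·sin φ) = 105.572891
y = r_b·(sin φ − φ·cos φ) = 0.514879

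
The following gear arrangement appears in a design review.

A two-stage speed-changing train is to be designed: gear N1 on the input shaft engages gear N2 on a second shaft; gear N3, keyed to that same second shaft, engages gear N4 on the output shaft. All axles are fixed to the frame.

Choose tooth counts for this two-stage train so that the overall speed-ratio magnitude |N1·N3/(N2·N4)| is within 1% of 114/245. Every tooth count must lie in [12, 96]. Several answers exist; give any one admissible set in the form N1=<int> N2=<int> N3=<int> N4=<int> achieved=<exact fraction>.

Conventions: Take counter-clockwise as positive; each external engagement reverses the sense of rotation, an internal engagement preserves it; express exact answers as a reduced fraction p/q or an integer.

N1=12 N2=14 N3=19 N4=35 achieved=114/245

class = fixed-axis compound train [2-stage, 114/245 wanted]
target = 114/245 in lowest terms: an exact hit needs N1·N3 = k·114 and N2·N4 = k·245 for one integer k, every count in [12, 96]; additionally prefer no 1:1 stage (N1 ≠ N2, N3 ≠ N4)
k = 1: no 1:1-free in-range split of k·114 and k·245 into factor pairs; take k = 2
k = 2: N1·N3 = 228 = 12·19, N2·N4 = 490 = 14·35
achieved = 12·19/(14·35) = 114/245; |achieved − target| = 0 ≤ 57/12250 ✓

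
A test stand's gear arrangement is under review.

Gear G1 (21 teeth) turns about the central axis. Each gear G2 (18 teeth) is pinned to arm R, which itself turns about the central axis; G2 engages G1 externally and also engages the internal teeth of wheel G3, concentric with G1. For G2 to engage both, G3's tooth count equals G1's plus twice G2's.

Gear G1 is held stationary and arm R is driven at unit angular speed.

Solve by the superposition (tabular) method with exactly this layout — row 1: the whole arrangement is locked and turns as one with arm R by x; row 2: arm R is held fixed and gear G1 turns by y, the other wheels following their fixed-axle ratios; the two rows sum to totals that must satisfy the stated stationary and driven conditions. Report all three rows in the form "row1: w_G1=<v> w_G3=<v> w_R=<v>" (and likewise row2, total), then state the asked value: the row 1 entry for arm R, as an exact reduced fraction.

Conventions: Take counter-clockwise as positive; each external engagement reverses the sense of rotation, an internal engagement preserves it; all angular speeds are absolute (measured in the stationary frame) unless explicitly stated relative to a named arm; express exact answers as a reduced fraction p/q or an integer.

recognized (axles ride arm R): planetary set, 21/18/57 teeth
row 1: whole set turns with the arm by x
row 2 (arm held, sun turns y): ω_ring = −(21/57)·y, ω_arm = 0
boundary: total ω_sun = x + y = 0 and total ω_arm = x = 1  ⇒  y = -1, x = 1
row 2 ring = −(21/57)·(-1) = 7/19
totals (row 1 + row 2): sun 1 + (-1) = 0, ring 1 + 7/19 = 26/19, arm 1 + 0 = 1
asked cell (row1, arm) = 1

row1: w_G1=1 w_G3=1 w_R=1
row2: w_G1=-1 w_G3=7/19 w_R=0
total: w_G1=0 w_G3=26/19 w_R=1
asked value: 1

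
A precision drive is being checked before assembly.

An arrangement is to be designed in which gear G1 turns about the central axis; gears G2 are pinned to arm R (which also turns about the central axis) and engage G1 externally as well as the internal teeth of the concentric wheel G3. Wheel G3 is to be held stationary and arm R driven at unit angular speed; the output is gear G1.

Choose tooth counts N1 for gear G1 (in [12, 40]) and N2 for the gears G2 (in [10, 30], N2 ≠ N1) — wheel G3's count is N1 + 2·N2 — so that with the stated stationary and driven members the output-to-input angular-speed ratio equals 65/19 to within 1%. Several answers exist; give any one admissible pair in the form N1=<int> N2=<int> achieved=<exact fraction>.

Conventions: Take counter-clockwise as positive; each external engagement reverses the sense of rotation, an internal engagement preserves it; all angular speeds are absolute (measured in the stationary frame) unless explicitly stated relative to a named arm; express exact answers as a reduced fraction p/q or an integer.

design class (target 65/19): planetary set
Willis with ω_ring = 0: ω_sun/ω_arm = (N1+N3)/N1; set equal to 65/19  ⇒  N3/N1 = 65/19 − 1 = 46/19
N3 = N1 + 2·N2  ⇒  N2/N1 = (N3/N1 − 1)/2 = (46/19 − 1)/2 = 27/38
smallest multiple with N1 ≥ 12 and N2 ≥ 10: k = 1  ⇒  N1 = 1·38 = 38, N2 = 1·27 = 27 (N1 ≤ 40, N2 ≤ 30, N2 ≠ N1 ✓), N3 = 38 + 2·27 = 92
check: (N1+N3)/N1 with N1 = 38, N3 = 92 gives 65/19; |achieved − target| = 0 ≤ 13/380 ✓

N1=38 N2=27 achieved=65/19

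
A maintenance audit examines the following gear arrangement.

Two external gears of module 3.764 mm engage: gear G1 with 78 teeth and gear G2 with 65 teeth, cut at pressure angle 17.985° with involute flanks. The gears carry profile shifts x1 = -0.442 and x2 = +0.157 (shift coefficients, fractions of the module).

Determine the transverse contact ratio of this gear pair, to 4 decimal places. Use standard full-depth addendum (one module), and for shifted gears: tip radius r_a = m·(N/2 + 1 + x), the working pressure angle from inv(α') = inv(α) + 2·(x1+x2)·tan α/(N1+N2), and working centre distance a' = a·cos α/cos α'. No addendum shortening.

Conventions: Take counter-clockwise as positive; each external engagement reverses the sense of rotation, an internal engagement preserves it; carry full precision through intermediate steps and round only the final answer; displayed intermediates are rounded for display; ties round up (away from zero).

1.9875

class = single-mesh tooth geometry [involute pair 78T × 65T, m = 3.764]
base radii: r_b1 = 139.623163, r_b2 = 116.352636
tip radii: r_a1 = 148.896312, r_a2 = 126.684948
inv(α') = inv(17.985°) + 2·(-0.442+0.157)·tan α/(78+65) = 0.00943884  ⇒  α' = 17.24993°
a' = a·cos α / cos α' = 269.1260·cos 17.985°/cos 17.24993° = 268.031784
action lengths: √(r_a1²−r_b1²) = 51.725081, √(r_a2²−r_b2²) = 50.111277
base pitch p_b = π·m·cos α = 11.247157
CR = (51.725081 + 50.111277 − 268.031784·sin 17.24993°)/11.247157 = 1.987535
contact ratio ≈ 1.9875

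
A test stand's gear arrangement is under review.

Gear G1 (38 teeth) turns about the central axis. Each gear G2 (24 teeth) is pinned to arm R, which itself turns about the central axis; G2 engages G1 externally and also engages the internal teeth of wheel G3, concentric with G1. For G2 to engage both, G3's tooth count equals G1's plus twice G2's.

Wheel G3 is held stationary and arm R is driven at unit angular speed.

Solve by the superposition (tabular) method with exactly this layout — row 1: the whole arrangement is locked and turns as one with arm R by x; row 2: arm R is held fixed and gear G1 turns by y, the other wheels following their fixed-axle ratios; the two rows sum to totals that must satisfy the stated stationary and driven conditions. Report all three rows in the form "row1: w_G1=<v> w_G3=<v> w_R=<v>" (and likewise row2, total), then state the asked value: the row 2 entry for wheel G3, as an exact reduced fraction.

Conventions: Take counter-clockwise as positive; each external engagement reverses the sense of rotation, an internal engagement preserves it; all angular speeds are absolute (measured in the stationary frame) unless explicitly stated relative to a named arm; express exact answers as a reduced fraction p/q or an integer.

row1: w_G1=1 w_G3=1 w_R=1
row2: w_G1=43/19 w_G3=-1 w_R=0
total: w_G1=62/19 w_G3=0 w_R=1
asked value: -1

topology: planetary set — G1 38T / G2 24T / G3 86T, arm = carrier (Willis)
row 1 (train locked, turned with arm): all members turn x
row 2: sun turns y, ring = −(38/86)·y, arm 0
boundary: total ω_ring = x − (38/86)·y = 0 and total ω_arm = x = 1  ⇒  y = 43/19, x = 1
row 2 ring = −(38/86)·43/19 = -1
totals (row 1 + row 2): sun 1 + 43/19 = 62/19, ring 1 + (-1) = 0, arm 1 + 0 = 1
asked cell (row2, ring) = -1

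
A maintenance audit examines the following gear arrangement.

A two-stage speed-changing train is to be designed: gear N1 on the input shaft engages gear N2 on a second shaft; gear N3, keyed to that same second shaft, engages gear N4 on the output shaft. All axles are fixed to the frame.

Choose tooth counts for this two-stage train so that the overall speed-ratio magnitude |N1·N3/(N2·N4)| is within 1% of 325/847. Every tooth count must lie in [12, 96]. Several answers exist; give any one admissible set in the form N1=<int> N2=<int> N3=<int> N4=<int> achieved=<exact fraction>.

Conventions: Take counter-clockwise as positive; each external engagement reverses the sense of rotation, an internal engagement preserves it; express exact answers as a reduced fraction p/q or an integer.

class = fixed-axis compound train [2-stage, 325/847 wanted]
target = 325/847 in lowest terms: an exact hit needs N1·N3 = k·325 and N2·N4 = k·847 for one integer k, every count in [12, 96]; additionally prefer no 1:1 stage (N1 ≠ N2, N3 ≠ N4)
k = 1: no 1:1-free in-range split of k·325 and k·847 into factor pairs; take k = 2
k = 2: N1·N3 = 650 = 13·50, N2·N4 = 1694 = 22·77
achieved = 13·50/(22·77) = 325/847; |achieved − target| = 0 ≤ 13/3388 ✓

N1=13 N2=22 N3=50 N4=77 achieved=325/847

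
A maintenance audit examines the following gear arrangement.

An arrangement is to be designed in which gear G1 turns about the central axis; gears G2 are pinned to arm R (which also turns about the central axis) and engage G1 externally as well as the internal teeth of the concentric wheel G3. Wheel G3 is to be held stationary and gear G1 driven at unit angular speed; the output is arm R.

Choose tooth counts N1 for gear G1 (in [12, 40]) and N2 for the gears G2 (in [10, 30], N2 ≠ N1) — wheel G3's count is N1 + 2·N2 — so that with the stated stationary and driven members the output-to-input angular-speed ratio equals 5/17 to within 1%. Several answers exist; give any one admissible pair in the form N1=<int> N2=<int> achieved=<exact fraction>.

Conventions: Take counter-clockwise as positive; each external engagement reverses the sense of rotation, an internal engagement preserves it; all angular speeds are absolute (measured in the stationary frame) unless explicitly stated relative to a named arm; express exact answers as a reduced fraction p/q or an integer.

planetary set to be sized for 5/17 (Willis relation)
Willis with ω_ring = 0: ω_arm/ω_sun = N1/(N1+N3); set equal to 5/17  ⇒  N3/N1 = 1/(5/17) − 1 = 12/5
N3 = N1 + 2·N2  ⇒  N2/N1 = (N3/N1 − 1)/2 = (12/5 − 1)/2 = 7/10
smallest multiple with N1 ≥ 12 and N2 ≥ 10: k = 2  ⇒  N1 = 2·10 = 20, N2 = 2·7 = 14 (N1 ≤ 40, N2 ≤ 30, N2 ≠ N1 ✓), N3 = 20 + 2·14 = 48
check: N1/(N1+N3) with N1 = 20, N3 = 48 gives 5/17; |achieved − target| = 0 ≤ 1/340 ✓

N1=20 N2=14 achieved=5/17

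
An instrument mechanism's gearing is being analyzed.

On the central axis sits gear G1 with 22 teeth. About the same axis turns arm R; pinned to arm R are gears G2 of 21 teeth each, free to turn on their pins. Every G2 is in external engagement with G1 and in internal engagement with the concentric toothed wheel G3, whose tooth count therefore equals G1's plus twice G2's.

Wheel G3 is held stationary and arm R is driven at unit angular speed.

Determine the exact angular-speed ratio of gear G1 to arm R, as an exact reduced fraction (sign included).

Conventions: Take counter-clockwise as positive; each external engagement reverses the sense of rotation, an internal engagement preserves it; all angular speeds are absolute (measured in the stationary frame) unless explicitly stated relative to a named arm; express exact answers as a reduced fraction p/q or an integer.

43/11

topology: planetary set — G1 22T / G2 21T / G3 64T, arm = carrier (Willis)
ring teeth: 22 + 2·21 = 64
22(ω_sun−ω_arm) = −64(ω_ring−ω_arm),  ω_ring = 0, ω_arm = 1
ω_sun = 1 − (64/22)(0−1) = 43/11
ω_out/ω_in = 43/11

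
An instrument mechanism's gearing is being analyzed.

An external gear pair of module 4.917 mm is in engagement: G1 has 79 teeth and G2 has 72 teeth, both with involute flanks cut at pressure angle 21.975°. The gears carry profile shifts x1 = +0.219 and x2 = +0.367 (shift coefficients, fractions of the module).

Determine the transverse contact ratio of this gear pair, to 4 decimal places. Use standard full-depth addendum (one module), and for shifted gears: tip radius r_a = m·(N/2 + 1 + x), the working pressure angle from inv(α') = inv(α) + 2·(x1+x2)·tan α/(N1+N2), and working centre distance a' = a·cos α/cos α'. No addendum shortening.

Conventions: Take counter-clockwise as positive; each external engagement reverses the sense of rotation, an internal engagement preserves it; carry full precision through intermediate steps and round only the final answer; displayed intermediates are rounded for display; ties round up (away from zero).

topology: single-mesh involute geometry — m = 4.917, 79T/72T pair
base radii: r_b1 = 180.110768, r_b2 = 164.151586
tip radii: r_a1 = 200.215323, r_a2 = 183.733539
inv(α') = inv(21.975°) + 2·(+0.219+0.367)·tan α/(79+72) = 0.02311460  ⇒  α' = 23.02081°
a' = a·cos α / cos α' = 371.2335·cos 21.975°/cos 23.02081° = 374.050678
action lengths: √(r_a1²−r_b1²) = 87.443049, √(r_a2²−r_b2²) = 82.536478
base pitch p_b = π·m·cos α = 14.324928
CR = (87.443049 + 82.536478 − 374.050678·sin 23.02081°)/14.324928 = 1.654544
contact ratio ≈ 1.6545

1.6545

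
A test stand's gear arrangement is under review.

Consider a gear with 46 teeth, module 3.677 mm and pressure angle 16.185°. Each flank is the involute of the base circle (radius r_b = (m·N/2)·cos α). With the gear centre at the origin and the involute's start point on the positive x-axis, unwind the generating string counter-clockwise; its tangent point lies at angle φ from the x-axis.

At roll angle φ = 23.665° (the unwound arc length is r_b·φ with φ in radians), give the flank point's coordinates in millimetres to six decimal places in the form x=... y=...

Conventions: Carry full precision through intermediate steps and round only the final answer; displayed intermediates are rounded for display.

class = single-mesh tooth geometry [base-circle involute, m = 3.677, 46T]
pitch radius r_p = m·N/2 = 3.677·46/2 = 84.571000
base radius r_b = r_p·cos α = 84.571000·cos 16.185° = 81.219172
roll angle φ = 23.665° = 0.41303217 rad
x = r_b·(cos φ + φ·sin φ) = 87.854312
y = r_b·(sin φ − φ·cos φ) = 1.875262

x=87.854312 y=1.875262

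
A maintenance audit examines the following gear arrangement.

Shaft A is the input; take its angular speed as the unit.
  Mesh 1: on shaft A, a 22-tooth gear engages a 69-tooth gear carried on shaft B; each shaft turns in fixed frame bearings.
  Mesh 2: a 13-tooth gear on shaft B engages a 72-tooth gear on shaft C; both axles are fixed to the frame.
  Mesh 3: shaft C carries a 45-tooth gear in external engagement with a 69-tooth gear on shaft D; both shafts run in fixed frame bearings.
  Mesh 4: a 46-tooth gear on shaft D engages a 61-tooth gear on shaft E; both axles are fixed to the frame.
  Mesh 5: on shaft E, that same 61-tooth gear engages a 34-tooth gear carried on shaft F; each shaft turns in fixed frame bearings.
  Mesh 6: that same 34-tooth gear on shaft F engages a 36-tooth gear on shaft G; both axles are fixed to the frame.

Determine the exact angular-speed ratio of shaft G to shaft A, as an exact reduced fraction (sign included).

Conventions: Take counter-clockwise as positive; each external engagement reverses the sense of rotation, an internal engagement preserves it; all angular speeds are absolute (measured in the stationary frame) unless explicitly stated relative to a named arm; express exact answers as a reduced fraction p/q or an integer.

715/14904

class = fixed-axis compound train [6 meshes; 6 ratios multiply, 6 sense flips]
mesh 1 [22T→69T]: running ratio 22/69, sense −
mesh 2 [13T→72T]: running ratio 143/2484, sense +
mesh 3 [45T→69T]: running ratio 715/19044, sense −
mesh 4 [46T→61T]: running ratio 715/25254, sense +
mesh 5 [61T→34T]: running ratio 715/14076, sense −
mesh 6 [34T→36T]: running ratio 715/14904, sense +
ω_out/ω_in = 715/14904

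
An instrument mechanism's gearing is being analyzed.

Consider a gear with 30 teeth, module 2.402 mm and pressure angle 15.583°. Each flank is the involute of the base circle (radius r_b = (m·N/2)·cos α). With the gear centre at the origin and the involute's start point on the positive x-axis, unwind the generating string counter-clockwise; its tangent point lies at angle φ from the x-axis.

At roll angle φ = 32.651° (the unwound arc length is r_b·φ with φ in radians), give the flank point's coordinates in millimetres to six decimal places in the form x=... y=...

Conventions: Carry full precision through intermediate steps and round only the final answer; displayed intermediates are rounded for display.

single-mesh involute tooth geometry (30T wheel at module 2.402)
pitch radius r_p = m·N/2 = 2.402·30/2 = 36.030000
base radius r_b = r_p·cos α = 36.030000·cos 15.583° = 34.705621
roll angle φ = 32.651° = 0.56986745 rad
x = r_b·(cos φ + φ·sin φ) = 39.891600
y = r_b·(sin φ − φ·cos φ) = 2.072194

x=39.891600 y=2.072194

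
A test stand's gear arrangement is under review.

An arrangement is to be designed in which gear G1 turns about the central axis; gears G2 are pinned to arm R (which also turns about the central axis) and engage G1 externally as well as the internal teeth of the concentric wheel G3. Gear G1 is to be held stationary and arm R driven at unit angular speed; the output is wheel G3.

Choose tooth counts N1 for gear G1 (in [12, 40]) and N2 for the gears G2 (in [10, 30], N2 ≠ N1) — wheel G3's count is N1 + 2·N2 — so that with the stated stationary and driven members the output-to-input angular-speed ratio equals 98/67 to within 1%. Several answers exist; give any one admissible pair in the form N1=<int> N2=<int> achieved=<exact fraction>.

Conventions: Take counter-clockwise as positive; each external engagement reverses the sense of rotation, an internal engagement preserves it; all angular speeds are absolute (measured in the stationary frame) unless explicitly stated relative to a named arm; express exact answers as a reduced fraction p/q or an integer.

N1=31 N2=18 achieved=98/67

planetary set to be sized for 98/67 (Willis relation)
Willis with ω_sun = 0: ω_ring/ω_arm = (N1+N3)/N3; set equal to 98/67  ⇒  N3/N1 = 1/(98/67 − 1) = 67/31
N3 = N1 + 2·N2  ⇒  N2/N1 = (N3/N1 − 1)/2 = (67/31 − 1)/2 = 18/31
smallest multiple with N1 ≥ 12 and N2 ≥ 10: k = 1  ⇒  N1 = 1·31 = 31, N2 = 1·18 = 18 (N1 ≤ 40, N2 ≤ 30, N2 ≠ N1 ✓), N3 = 31 + 2·18 = 67
check: (N1+N3)/N3 with N1 = 31, N3 = 67 gives 98/67; |achieved − target| = 0 ≤ 49/3350 ✓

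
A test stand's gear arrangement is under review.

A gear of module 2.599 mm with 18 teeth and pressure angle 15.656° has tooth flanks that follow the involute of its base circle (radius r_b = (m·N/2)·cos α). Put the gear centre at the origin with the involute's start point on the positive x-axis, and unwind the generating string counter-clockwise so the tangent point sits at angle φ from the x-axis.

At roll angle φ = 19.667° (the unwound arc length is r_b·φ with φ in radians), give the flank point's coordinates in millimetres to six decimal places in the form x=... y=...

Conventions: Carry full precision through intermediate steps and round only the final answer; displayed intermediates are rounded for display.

class = single-mesh tooth geometry [base-circle involute, m = 2.599, 18T]
pitch radius r_p = m·N/2 = 2.599·18/2 = 23.391000
base radius r_b = r_p·cos α = 23.391000·cos 15.656° = 22.523177
roll angle φ = 19.667° = 0.34325390 rad
x = r_b·(cos φ + φ·sin φ) = 23.811225
y = r_b·(sin φ − φ·cos φ) = 0.300075

x=23.811225 y=0.300075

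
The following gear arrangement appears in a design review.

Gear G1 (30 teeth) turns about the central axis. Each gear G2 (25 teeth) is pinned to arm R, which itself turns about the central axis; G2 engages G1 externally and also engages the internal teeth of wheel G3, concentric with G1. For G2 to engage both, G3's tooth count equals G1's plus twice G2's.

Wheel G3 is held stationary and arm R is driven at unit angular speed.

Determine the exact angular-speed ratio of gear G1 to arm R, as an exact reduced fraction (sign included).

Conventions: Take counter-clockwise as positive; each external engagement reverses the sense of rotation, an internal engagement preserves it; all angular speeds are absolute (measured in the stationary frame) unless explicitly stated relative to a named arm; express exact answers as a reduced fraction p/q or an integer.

planetary set (30T centre, 25T on arm, 80T internal) — Willis relation
ring teeth: 30 + 2·25 = 80
30(ω_sun−ω_arm) = −80(ω_ring−ω_arm),  ω_ring = 0, ω_arm = 1
ω_sun = 1 − (80/30)(0−1) = 11/3
ω_out/ω_in = 11/3

11/3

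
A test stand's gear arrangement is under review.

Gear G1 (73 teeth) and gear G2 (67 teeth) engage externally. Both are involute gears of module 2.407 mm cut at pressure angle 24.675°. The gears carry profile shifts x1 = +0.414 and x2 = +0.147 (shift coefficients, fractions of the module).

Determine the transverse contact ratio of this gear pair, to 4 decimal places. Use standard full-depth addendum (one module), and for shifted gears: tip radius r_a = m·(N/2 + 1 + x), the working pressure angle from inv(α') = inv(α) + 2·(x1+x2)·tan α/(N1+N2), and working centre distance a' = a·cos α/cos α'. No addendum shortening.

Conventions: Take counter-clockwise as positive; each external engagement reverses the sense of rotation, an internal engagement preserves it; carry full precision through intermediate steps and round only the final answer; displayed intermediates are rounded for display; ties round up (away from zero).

1.5396

single-mesh involute tooth geometry (73T engaging 67T at module 2.407)
base radii: r_b1 = 79.833451, r_b2 = 73.271798
tip radii: r_a1 = 91.258998, r_a2 = 83.395329
inv(α') = inv(24.675°) + 2·(+0.414+0.147)·tan α/(73+67) = 0.03244201  ⇒  α' = 25.63155°
a' = a·cos α / cos α' = 168.4900·cos 24.675°/cos 25.63155° = 169.816090
action lengths: √(r_a1²−r_b1²) = 44.213401, √(r_a2²−r_b2²) = 39.824924
base pitch p_b = π·m·cos α = 6.871348
CR = (44.213401 + 39.824924 − 169.816090·sin 25.63155°)/6.871348 = 1.539567
contact ratio ≈ 1.5396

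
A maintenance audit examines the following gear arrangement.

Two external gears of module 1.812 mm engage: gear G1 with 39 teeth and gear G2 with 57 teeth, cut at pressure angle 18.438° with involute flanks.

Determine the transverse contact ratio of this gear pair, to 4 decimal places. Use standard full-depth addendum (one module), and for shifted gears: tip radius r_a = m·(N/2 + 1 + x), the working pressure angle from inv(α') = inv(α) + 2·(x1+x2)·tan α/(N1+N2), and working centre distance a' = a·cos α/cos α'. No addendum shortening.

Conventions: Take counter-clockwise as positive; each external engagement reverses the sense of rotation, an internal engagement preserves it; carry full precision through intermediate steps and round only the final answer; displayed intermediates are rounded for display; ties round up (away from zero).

single-mesh involute tooth geometry (39T engaging 57T at module 1.812)
base radii: r_b1 = 33.520181, r_b2 = 48.991033
tip radii: r_a1 = 37.146000, r_a2 = 53.454000
no profile shift: α' = α, a' = a
action lengths: √(r_a1²−r_b1²) = 16.006961, √(r_a2²−r_b2²) = 21.382441
base pitch p_b = π·m·cos α = 5.400346
CR = (16.006961 + 21.382441 − 86.976000·sin 18.43800°)/5.400346 = 1.829657
contact ratio ≈ 1.8297

1.8297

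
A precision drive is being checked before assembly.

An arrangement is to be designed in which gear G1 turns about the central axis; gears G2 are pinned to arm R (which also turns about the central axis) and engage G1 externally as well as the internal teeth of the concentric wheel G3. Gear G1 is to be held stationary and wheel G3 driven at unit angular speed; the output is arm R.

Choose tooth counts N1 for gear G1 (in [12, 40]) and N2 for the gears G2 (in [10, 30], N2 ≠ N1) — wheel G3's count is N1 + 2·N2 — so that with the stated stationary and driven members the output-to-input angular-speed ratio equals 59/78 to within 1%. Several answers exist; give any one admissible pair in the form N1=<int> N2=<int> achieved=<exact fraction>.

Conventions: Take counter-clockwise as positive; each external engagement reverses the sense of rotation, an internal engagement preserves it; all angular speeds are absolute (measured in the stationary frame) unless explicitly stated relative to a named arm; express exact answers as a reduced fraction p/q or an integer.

design class (target 59/78): planetary set
Willis with ω_sun = 0: ω_arm/ω_ring = N3/(N1+N3); set equal to 59/78  ⇒  N3/N1 = (59/78)/(1 − 59/78) = 59/19
N3 = N1 + 2·N2  ⇒  N2/N1 = (N3/N1 − 1)/2 = (59/19 − 1)/2 = 20/19
smallest multiple with N1 ≥ 12 and N2 ≥ 10: k = 1  ⇒  N1 = 1·19 = 19, N2 = 1·20 = 20 (N1 ≤ 40, N2 ≤ 30, N2 ≠ N1 ✓), N3 = 19 + 2·20 = 59
check: N3/(N1+N3) with N1 = 19, N3 = 59 gives 59/78; |achieved − target| = 0 ≤ 59/7800 ✓

N1=19 N2=20 achieved=59/78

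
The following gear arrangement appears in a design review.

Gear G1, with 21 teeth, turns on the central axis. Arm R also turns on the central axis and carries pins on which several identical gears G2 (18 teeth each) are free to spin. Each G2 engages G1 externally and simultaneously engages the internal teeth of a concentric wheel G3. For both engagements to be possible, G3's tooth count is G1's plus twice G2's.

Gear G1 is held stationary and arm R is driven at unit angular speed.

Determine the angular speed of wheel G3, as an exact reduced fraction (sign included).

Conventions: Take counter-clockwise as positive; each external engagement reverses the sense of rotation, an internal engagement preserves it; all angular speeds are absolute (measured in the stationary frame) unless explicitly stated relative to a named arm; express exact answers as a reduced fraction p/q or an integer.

topology: planetary set — G1 21T / G2 18T / G3 57T, arm = carrier (Willis)
ring teeth: 21 + 2·18 = 57
21(ω_sun−ω_arm) = −57(ω_ring−ω_arm),  ω_sun = 0, ω_arm = 1
ω_ring = 1 − (21/57)(0−1) = 26/19
exact speed ratio = 26/19

26/19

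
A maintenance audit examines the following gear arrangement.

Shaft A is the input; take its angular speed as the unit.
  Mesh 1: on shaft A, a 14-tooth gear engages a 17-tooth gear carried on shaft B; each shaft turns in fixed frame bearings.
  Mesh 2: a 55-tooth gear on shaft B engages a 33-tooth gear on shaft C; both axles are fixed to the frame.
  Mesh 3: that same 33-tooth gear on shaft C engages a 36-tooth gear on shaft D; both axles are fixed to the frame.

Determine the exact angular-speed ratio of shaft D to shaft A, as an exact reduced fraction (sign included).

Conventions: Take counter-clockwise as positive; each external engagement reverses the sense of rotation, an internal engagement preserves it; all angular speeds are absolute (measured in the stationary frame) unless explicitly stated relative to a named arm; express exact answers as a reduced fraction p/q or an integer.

class = fixed-axis compound train [3 meshes; 3 ratios multiply, 3 sense flips]
mesh 1 [14T→17T]: running ratio 14/17, sense −
mesh 2 [55T→33T]: running ratio 70/51, sense +
mesh 3 [33T→36T]: running ratio 385/306, sense −
ω_out/ω_in = -385/306

-385/306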